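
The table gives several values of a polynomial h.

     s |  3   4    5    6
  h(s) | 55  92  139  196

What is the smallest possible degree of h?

2

Forward differences of the values at s = 3, 4, 5, 6:
  h  : 55  92  139  196
  Δ  : 37  47  57
  Δ^2: 10  10
  Δ^3: 0
The second differences are constant (10) and nonzero, while all higher differences vanish, so the minimal degree is 2.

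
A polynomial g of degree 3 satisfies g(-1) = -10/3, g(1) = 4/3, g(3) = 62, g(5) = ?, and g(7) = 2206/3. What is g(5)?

On equispaced nodes a degree-3 polynomial has vanishing fourth forward difference, so
  g(-1) - 4·g(1) + 6·g(3) - 4·g(5) + g(7) = 0.
Substituting the known values and solving for g(5):
  -4·g(5) = -3296/3
  g(5) = 824/3.

824/3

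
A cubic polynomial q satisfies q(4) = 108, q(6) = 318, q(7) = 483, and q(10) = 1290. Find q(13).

Using the Lagrange interpolation formula with nodes 4, 6, 7, 10:
  L_0(x) = (x - 6)(x - 7)(x - 10) / -36
  L_1(x) = (x - 4)(x - 7)(x - 10) / 8
  L_2(x) = (x - 4)(x - 6)(x - 10) / -9
  L_3(x) = (x - 4)(x - 6)(x - 7) / 72
Then q(x) = 108·L_0(x) + 318·L_1(x) + 483·L_2(x) + 1290·L_3(x).
Expanding and collecting terms gives q(x) = x³ + 3x² - x.
Evaluating at x = 13: q(13) = 2691.

2691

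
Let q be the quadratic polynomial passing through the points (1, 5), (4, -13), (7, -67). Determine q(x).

Write q(x) = ax^2 + bx + c. Substituting each data point gives a linear system:
  a + b + c = 5
  16a + 4b + c = -13
  49a + 7b + c = -67
Solving the system yields a = -2, b = 4, c = 3.
So q(x) = -2x² + 4x + 3.
Check: q(1) = 5. ✓

q(x) = -2x^2 + 4x + 3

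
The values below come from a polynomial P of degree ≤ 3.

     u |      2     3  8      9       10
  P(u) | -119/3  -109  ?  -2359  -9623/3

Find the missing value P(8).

The 4 known points determine the degree-3 polynomial uniquely.
Write P(u) = au^3 + bu^2 + cu + d. Substituting each data point gives a linear system:
  8a + 4b + 2c + d = -119/3
  27a + 9b + 3c + d = -109
  729a + 81b + 9c + d = -2359
  1000a + 100b + 10c + d = -9623/3
Solving the system yields a = -3, b = -5/3, c = -4, d = -1.
So P(u) = -3u^3 - (5/3)u^2 - 4u - 1.
Then P(8) = -5027/3.

-5027/3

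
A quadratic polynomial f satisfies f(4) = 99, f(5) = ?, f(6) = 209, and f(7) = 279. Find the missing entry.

149

The 3 known points determine the degree-2 polynomial uniquely.
Write f(n) = an^2 + bn + c. Substituting each data point gives a linear system:
  16a + 4b + c = 99
  36a + 6b + c = 209
  49a + 7b + c = 279
Solving the system yields a = 5, b = 5, c = -1.
So f(n) = 5n^2 + 5n - 1.
Then f(5) = 149.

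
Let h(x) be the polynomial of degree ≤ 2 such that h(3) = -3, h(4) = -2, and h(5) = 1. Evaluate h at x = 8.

22

Write h(x) = ax^2 + bx + c. Substituting each data point gives a linear system:
  9a + 3b + c = -3
  16a + 4b + c = -2
  25a + 5b + c = 1
Solving the system yields a = 1, b = -6, c = 6.
So h(x) = x^2 - 6x + 6.
Then h(8) = 22.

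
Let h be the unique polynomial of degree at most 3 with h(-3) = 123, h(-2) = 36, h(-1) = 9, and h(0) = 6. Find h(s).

Write h(s) = as^3 + bs^2 + cs + d. Substituting each data point gives a linear system:
  -27a + 9b - 3c + d = 123
  -8a + 4b - 2c + d = 36
  -a + b - c + d = 9
  d = 6
Solving the system yields a = -6, b = -6, c = -3, d = 6.
So h(s) = -6s^3 - 6s^2 - 3s + 6.
Check: h(-2) = 36. ✓

h(s) = -6s^3 - 6s^2 - 3s + 6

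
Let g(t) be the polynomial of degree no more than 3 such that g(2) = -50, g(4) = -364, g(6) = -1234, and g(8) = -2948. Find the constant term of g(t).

Write g(t) = at^3 + bt^2 + ct + d. Substituting each data point gives a linear system:
  8a + 4b + 2c + d = -50
  64a + 16b + 4c + d = -364
  216a + 36b + 6c + d = -1234
  512a + 64b + 8c + d = -2948
Solving the system yields a = -6, b = 5/2, c = -4, d = -4.
So g(t) = -6t^3 + (5/2)t^2 - 4t - 4.
The constant term is -4.

-4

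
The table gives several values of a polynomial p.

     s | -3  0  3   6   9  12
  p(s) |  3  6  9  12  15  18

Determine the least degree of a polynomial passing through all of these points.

Forward differences of the values at s = -3, 0, 3, 6, 9, 12:
  p  : 3  6  9  12  15  18
  Δ  : 3  3  3  3  3
  Δ^2: 0  0  0  0
  Δ^3: 0  0  0
  Δ^4: 0  0
  Δ^5: 0
The first differences are constant (3) and nonzero, while all higher differences vanish, so the minimal degree is 1.

1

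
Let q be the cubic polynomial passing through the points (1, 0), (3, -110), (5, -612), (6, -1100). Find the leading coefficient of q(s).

-6

Write q(s) = as^3 + bs^2 + cs + d. Substituting each data point gives a linear system:
  a + b + c + d = 0
  27a + 9b + 3c + d = -110
  125a + 25b + 5c + d = -612
  216a + 36b + 6c + d = -1100
Solving the system yields a = -6, b = 5, c = 3, d = -2.
So q(s) = -6s^3 + 5s^2 + 3s - 2.
The leading coefficient is -6.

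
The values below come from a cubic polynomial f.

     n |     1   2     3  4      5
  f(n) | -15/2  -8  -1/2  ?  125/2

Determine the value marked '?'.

The 4 known points determine the degree-3 polynomial uniquely.
Write f(n) = an^3 + bn^2 + cn + d. Substituting each data point gives a linear system:
  a + b + c + d = -15/2
  8a + 4b + 2c + d = -8
  27a + 9b + 3c + d = -1/2
  125a + 25b + 5c + d = 125/2
Solving the system yields a = 1, b = -2, c = -3/2, d = -5.
So f(n) = n^3 - 2n^2 - (3/2)n - 5.
Then f(4) = 21.

21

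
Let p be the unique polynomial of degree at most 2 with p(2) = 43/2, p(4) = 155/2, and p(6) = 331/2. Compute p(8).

Write p(n) = an^2 + bn + c. Substituting each data point gives a linear system:
  4a + 2b + c = 43/2
  16a + 4b + c = 155/2
  36a + 6b + c = 331/2
Solving the system yields a = 4, b = 4, c = -5/2.
So p(n) = 4n^2 + 4n - 5/2.
Then p(8) = 571/2.

571/2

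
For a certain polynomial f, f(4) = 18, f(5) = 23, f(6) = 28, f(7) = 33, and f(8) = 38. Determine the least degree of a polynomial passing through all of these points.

1

Forward differences of the values at t = 4, 5, 6, 7, 8:
  f  : 18  23  28  33  38
  Δ  : 5  5  5  5
  Δ^2: 0  0  0
  Δ^3: 0  0
  Δ^4: 0
The first differences are constant (5) and nonzero, while all higher differences vanish, so the minimal degree is 1.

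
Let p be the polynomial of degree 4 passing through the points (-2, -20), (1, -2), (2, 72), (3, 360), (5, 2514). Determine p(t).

Write p(t) = at^4 + bt^3 + ct^2 + dt + e. Substituting each data point gives a linear system:
  16a - 8b + 4c - 2d + e = -20
  a + b + c + d + e = -2
  16a + 8b + 4c + 2d + e = 72
  81a + 27b + 9c + 3d + e = 360
  625a + 125b + 25c + 5d + e = 2514
Solving the system yields a = 3, b = 6, c = -4, d = -1, e = -6.
So p(t) = 3t^4 + 6t^3 - 4t^2 - t - 6.
Check: p(3) = 360. ✓

p(t) = 3t^4 + 6t^3 - 4t^2 - t - 6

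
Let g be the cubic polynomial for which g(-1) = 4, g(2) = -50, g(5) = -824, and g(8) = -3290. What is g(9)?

-4656

Write g(n) = an^3 + bn^2 + cn + d. Substituting each data point gives a linear system:
  -a + b - c + d = 4
  8a + 4b + 2c + d = -50
  125a + 25b + 5c + d = -824
  512a + 64b + 8c + d = -3290
Solving the system yields a = -6, b = -4, c = 4, d = 6.
So g(n) = -6n^3 - 4n^2 + 4n + 6.
Then g(9) = -4656.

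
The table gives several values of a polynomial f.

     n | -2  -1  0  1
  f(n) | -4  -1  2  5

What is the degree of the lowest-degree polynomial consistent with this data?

Forward differences of the values at n = -2, -1, 0, 1:
  f  : -4  -1  2  5
  Δ  : 3  3  3
  Δ^2: 0  0
  Δ^3: 0
The first differences are constant (3) and nonzero, while all higher differences vanish, so the minimal degree is 1.

1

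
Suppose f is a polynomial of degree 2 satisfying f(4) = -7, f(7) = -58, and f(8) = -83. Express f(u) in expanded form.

Using the Lagrange interpolation formula with nodes 4, 7, 8:
  L_0(u) = (u - 7)(u - 8) / 12
  L_1(u) = (u - 4)(u - 8) / -3
  L_2(u) = (u - 4)(u - 7) / 4
Then f(u) = -7·L_0(u) - 58·L_1(u) - 83·L_2(u).
Expanding and collecting terms gives f(u) = -2u^2 + 5u + 5.
Check: f(8) = -83. ✓

f(u) = -2u^2 + 5u + 5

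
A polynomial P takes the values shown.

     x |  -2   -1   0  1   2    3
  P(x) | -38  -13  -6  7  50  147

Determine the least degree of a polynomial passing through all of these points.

3

Forward differences of the values at x = -2, -1, 0, 1, 2, 3:
  P  : -38  -13  -6  7  50  147
  Δ  : 25  7  13  43  97
  Δ^2: -18  6  30  54
  Δ^3: 24  24  24
  Δ^4: 0  0
  Δ^5: 0
The third differences are constant (24) and nonzero, while all higher differences vanish, so the minimal degree is 3.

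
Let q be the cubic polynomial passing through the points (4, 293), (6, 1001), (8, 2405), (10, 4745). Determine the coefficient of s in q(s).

Write q(s) = as^3 + bs^2 + cs + d. Substituting each data point gives a linear system:
  64a + 16b + 4c + d = 293
  216a + 36b + 6c + d = 1001
  512a + 64b + 8c + d = 2405
  1000a + 100b + 10c + d = 4745
Solving the system yields a = 5, b = -3, c = 4, d = 5.
So q(s) = 5s^3 - 3s^2 + 4s + 5.
The coefficient of s is 4.

4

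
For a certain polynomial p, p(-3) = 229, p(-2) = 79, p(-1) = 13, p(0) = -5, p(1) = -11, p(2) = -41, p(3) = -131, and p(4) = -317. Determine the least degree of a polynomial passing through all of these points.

3

Forward differences of the values at u = -3, -2, -1, 0, 1, 2, 3, 4:
  p  : 229  79  13  -5  -11  -41  -131  -317
  Δ  : -150  -66  -18  -6  -30  -90  -186
  Δ^2: 84  48  12  -24  -60  -96
  Δ^3: -36  -36  -36  -36  -36
  Δ^4: 0  0  0  0
  Δ^5: 0  0  0
  Δ^6: 0  0
  Δ^7: 0
The third differences are constant (-36) and nonzero, while all higher differences vanish, so the minimal degree is 3.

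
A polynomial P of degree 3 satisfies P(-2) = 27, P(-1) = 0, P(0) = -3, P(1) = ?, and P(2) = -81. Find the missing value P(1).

On equispaced nodes a degree-3 polynomial has vanishing fourth forward difference, so
  P(-2) - 4·P(-1) + 6·P(0) - 4·P(1) + P(2) = 0.
Substituting the known values and solving for P(1):
  -4·P(1) = 72
  P(1) = -18.

-18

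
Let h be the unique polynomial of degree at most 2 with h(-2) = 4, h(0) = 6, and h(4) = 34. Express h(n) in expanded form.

Write h(n) = an^2 + bn + c. Substituting each data point gives a linear system:
  4a - 2b + c = 4
  c = 6
  16a + 4b + c = 34
Solving the system yields a = 1, b = 3, c = 6.
So h(n) = n^2 + 3n + 6.
Check: h(4) = 34. ✓

h(n) = n^2 + 3n + 6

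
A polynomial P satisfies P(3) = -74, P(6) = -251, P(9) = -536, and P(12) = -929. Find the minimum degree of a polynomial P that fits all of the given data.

2

Forward differences of the values at x = 3, 6, 9, 12:
  P  : -74  -251  -536  -929
  Δ  : -177  -285  -393
  Δ^2: -108  -108
  Δ^3: 0
The second differences are constant (-108) and nonzero, while all higher differences vanish, so the minimal degree is 2.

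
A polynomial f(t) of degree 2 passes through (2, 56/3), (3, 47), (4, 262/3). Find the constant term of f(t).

Write f(t) = at^2 + bt + c. Substituting each data point gives a linear system:
  4a + 2b + c = 56/3
  9a + 3b + c = 47
  16a + 4b + c = 262/3
Solving the system yields a = 6, b = -5/3, c = -2.
So f(t) = 6t² - (5/3)t - 2.
The constant term is -2.

-2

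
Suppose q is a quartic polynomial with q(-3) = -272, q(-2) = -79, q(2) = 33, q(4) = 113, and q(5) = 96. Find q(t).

q(t) = -t^4 + 6t^3 - 2t^2 + 4t + 1

Write q(t) = at^4 + bt^3 + ct^2 + dt + e. Substituting each data point gives a linear system:
  81a - 27b + 9c - 3d + e = -272
  16a - 8b + 4c - 2d + e = -79
  16a + 8b + 4c + 2d + e = 33
  256a + 64b + 16c + 4d + e = 113
  625a + 125b + 25c + 5d + e = 96
Solving the system yields a = -1, b = 6, c = -2, d = 4, e = 1.
So q(t) = -t⁴ + 6t³ - 2t² + 4t + 1.
Check: q(-3) = -272. ✓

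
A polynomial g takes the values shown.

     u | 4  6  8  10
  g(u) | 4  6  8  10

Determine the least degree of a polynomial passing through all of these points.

1

Forward differences of the values at u = 4, 6, 8, 10:
  g  : 4  6  8  10
  Δ  : 2  2  2
  Δ^2: 0  0
  Δ^3: 0
The first differences are constant (2) and nonzero, while all higher differences vanish, so the minimal degree is 1.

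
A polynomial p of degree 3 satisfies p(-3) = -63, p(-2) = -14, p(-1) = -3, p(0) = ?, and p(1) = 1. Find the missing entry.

-6

The 4 known points determine the degree-3 polynomial uniquely.
Write p(u) = au^3 + bu^2 + cu + d. Substituting each data point gives a linear system:
  -27a + 9b - 3c + d = -63
  -8a + 4b - 2c + d = -14
  -a + b - c + d = -3
  a + b + c + d = 1
Solving the system yields a = 4, b = 5, c = -2, d = -6.
So p(u) = 4u³ + 5u² - 2u - 6.
Then p(0) = -6.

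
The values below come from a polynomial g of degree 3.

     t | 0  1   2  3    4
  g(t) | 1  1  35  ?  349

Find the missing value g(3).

139

The 4 known points determine the degree-3 polynomial uniquely.
Write g(t) = at^3 + bt^2 + ct + d. Substituting each data point gives a linear system:
  d = 1
  a + b + c + d = 1
  8a + 4b + 2c + d = 35
  64a + 16b + 4c + d = 349
Solving the system yields a = 6, b = -1, c = -5, d = 1.
So g(t) = 6t³ - t² - 5t + 1.
Then g(3) = 139.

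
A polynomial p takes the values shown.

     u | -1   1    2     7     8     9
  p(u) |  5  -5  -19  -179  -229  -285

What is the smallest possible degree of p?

2

Divided differences on the nodes -1, 1, 2, 7, 8, 9:
  order 0: 5  -5  -19  -179  -229  -285
  order 1: -5  -14  -32  -50  -56
  order 2: -3  -3  -3  -3
  order 3: 0  0  0
  order 4: 0  0
  order 5: 0
The order-2 divided differences are all -3 (nonzero) and every higher order vanishes, so the data lies on a polynomial of degree exactly 2.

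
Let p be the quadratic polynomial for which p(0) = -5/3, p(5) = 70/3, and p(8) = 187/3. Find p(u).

Write p(u) = au^2 + bu + c. Substituting each data point gives a linear system:
  c = -5/3
  25a + 5b + c = 70/3
  64a + 8b + c = 187/3
Solving the system yields a = 1, b = 0, c = -5/3.
So p(u) = u^2 - 5/3.
Check: p(0) = -5/3. ✓

p(u) = u^2 - 5/3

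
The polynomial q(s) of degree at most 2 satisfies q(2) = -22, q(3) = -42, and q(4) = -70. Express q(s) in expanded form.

Write q(s) = as^2 + bs + c. Substituting each data point gives a linear system:
  4a + 2b + c = -22
  9a + 3b + c = -42
  16a + 4b + c = -70
Solving the system yields a = -4, b = 0, c = -6.
So q(s) = -4s^2 - 6.
Check: q(4) = -70. ✓

q(s) = -4s^2 - 6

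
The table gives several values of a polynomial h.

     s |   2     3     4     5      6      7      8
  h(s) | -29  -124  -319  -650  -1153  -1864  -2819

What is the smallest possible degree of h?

Forward differences of the values at s = 2, 3, 4, 5, 6, 7, 8:
  h  : -29  -124  -319  -650  -1153  -1864  -2819
  Δ  : -95  -195  -331  -503  -711  -955
  Δ^2: -100  -136  -172  -208  -244
  Δ^3: -36  -36  -36  -36
  Δ^4: 0  0  0
  Δ^5: 0  0
  Δ^6: 0
The third differences are constant (-36) and nonzero, while all higher differences vanish, so the minimal degree is 3.

3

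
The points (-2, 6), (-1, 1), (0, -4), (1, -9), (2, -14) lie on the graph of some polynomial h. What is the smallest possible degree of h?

1

Forward differences of the values at n = -2, -1, 0, 1, 2:
  h  : 6  1  -4  -9  -14
  Δ  : -5  -5  -5  -5
  Δ^2: 0  0  0
  Δ^3: 0  0
  Δ^4: 0
The first differences are constant (-5) and nonzero, while all higher differences vanish, so the minimal degree is 1.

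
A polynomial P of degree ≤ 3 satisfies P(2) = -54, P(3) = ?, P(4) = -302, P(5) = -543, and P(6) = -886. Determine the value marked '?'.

-145

On equispaced nodes a degree-3 polynomial has vanishing fourth forward difference, so
  P(2) - 4·P(3) + 6·P(4) - 4·P(5) + P(6) = 0.
Substituting the known values and solving for P(3):
  -4·P(3) = 580
  P(3) = -145.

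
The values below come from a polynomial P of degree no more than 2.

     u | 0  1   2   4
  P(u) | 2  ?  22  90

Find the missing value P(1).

6

The 3 known points determine the degree-2 polynomial uniquely.
Write P(u) = au^2 + bu + c. Substituting each data point gives a linear system:
  c = 2
  4a + 2b + c = 22
  16a + 4b + c = 90
Solving the system yields a = 6, b = -2, c = 2.
So P(u) = 6u^2 - 2u + 2.
Then P(1) = 6.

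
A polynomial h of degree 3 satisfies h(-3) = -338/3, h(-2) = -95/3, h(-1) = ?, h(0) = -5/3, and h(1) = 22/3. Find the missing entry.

-14/3

On equispaced nodes a degree-3 polynomial has vanishing fourth forward difference, so
  h(-3) - 4·h(-2) + 6·h(-1) - 4·h(0) + h(1) = 0.
Substituting the known values and solving for h(-1):
  6·h(-1) = -28
  h(-1) = -14/3.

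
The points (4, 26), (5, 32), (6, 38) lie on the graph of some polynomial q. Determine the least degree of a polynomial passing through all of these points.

Forward differences of the values at t = 4, 5, 6:
  q  : 26  32  38
  Δ  : 6  6
  Δ^2: 0
The first differences are constant (6) and nonzero, while all higher differences vanish, so the minimal degree is 1.

1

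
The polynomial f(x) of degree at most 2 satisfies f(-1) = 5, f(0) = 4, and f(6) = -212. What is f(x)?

Using the Lagrange interpolation formula with nodes -1, 0, 6:
  L_0(x) = x(x - 6) / 7
  L_1(x) = (x + 1)(x - 6) / -6
  L_2(x) = (x + 1)x / 42
Then f(x) = 5·L_0(x) + 4·L_1(x) - 212·L_2(x).
Expanding and collecting terms gives f(x) = -5x^2 - 6x + 4.
Check: f(6) = -212. ✓

f(x) = -5x^2 - 6x + 4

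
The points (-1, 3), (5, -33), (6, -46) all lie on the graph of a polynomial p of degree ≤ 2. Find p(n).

p(n) = -n^2 - 2n + 2

Write p(n) = an^2 + bn + c. Substituting each data point gives a linear system:
  a - b + c = 3
  25a + 5b + c = -33
  36a + 6b + c = -46
Solving the system yields a = -1, b = -2, c = 2.
So p(n) = -n^2 - 2n + 2.
Check: p(6) = -46. ✓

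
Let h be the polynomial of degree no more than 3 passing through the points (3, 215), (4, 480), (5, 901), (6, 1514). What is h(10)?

6606

Forward differences of the values at n = 3, 4, 5, 6:
  h  : 215  480  901  1514
  Δ  : 265  421  613
  Δ^2: 156  192
  Δ^3: 36
The third differences are constant, confirming degree 3.
Interpolating (Newton forward form) and evaluating at n = 10 gives h(10) = 6606.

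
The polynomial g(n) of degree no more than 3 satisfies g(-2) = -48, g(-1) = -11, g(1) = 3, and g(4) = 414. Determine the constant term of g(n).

Write g(n) = an^3 + bn^2 + cn + d. Substituting each data point gives a linear system:
  -8a + 4b - 2c + d = -48
  -a + b - c + d = -11
  a + b + c + d = 3
  64a + 16b + 4c + d = 414
Solving the system yields a = 6, b = 2, c = 1, d = -6.
So g(n) = 6n^3 + 2n^2 + n - 6.
The constant term is -6.

-6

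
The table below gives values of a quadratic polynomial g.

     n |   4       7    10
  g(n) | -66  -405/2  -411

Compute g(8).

Forward differences of the values at n = 4, 7, 10:
  g  : -66  -405/2  -411
  Δ  : -273/2  -417/2
  Δ^2: -72
The second differences are constant, confirming degree 2.
Interpolating (Newton forward form) and evaluating at n = 8 gives g(8) = -264.

-264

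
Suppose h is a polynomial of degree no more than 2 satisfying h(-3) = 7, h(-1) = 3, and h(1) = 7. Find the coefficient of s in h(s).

2

Write h(s) = as^2 + bs + c. Substituting each data point gives a linear system:
  9a - 3b + c = 7
  a - b + c = 3
  a + b + c = 7
Solving the system yields a = 1, b = 2, c = 4.
So h(s) = s^2 + 2s + 4.
The coefficient of s is 2.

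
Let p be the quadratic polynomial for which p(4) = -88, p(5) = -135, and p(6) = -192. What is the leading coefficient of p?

-5

Write p(t) = at^2 + bt + c. Substituting each data point gives a linear system:
  16a + 4b + c = -88
  25a + 5b + c = -135
  36a + 6b + c = -192
Solving the system yields a = -5, b = -2, c = 0.
So p(t) = -5t^2 - 2t.
The leading coefficient is -5.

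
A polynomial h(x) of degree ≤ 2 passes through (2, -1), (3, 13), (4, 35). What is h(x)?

Using the Lagrange interpolation formula with nodes 2, 3, 4:
  L_0(x) = (x - 3)(x - 4) / 2
  L_1(x) = (x - 2)(x - 4) / -1
  L_2(x) = (x - 2)(x - 3) / 2
Then h(x) = -1·L_0(x) + 13·L_1(x) + 35·L_2(x).
Expanding and collecting terms gives h(x) = 4x^2 - 6x - 5.
Check: h(2) = -1. ✓

h(x) = 4x^2 - 6x - 5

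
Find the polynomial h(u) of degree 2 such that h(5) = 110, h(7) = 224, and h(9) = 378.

Write h(u) = au^2 + bu + c. Substituting each data point gives a linear system:
  25a + 5b + c = 110
  49a + 7b + c = 224
  81a + 9b + c = 378
Solving the system yields a = 5, b = -3, c = 0.
So h(u) = 5u² - 3u.
Check: h(7) = 224. ✓

h(u) = 5u^2 - 3u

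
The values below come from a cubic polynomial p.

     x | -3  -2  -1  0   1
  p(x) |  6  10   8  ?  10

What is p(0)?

The 4 known points determine the degree-3 polynomial uniquely.
Write p(x) = ax^3 + bx^2 + cx + d. Substituting each data point gives a linear system:
  -27a + 9b - 3c + d = 6
  -8a + 4b - 2c + d = 10
  -a + b - c + d = 8
  a + b + c + d = 10
Solving the system yields a = 1, b = 3, c = 0, d = 6.
So p(x) = x^3 + 3x^2 + 6.
Then p(0) = 6.

6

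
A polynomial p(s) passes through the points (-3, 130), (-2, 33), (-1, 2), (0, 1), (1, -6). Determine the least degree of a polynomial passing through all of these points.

3

Forward differences of the values at s = -3, -2, -1, 0, 1:
  p  : 130  33  2  1  -6
  Δ  : -97  -31  -1  -7
  Δ^2: 66  30  -6
  Δ^3: -36  -36
  Δ^4: 0
The third differences are constant (-36) and nonzero, while all higher differences vanish, so the minimal degree is 3.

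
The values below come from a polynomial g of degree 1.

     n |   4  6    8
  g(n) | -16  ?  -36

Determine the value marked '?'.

-26

The 2 known points determine the degree-1 polynomial uniquely.
Write g(n) = an + b. Substituting each data point gives a linear system:
  4a + b = -16
  8a + b = -36
Solving the system yields a = -5, b = 4.
So g(n) = -5n + 4.
Then g(6) = -26.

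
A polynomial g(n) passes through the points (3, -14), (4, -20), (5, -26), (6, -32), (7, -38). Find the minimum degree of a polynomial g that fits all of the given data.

Forward differences of the values at n = 3, 4, 5, 6, 7:
  g  : -14  -20  -26  -32  -38
  Δ  : -6  -6  -6  -6
  Δ^2: 0  0  0
  Δ^3: 0  0
  Δ^4: 0
The first differences are constant (-6) and nonzero, while all higher differences vanish, so the minimal degree is 1.

1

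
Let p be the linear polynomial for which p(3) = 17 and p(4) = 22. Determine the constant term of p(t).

Write p(t) = at + b. Substituting each data point gives a linear system:
  3a + b = 17
  4a + b = 22
Solving the system yields a = 5, b = 2.
So p(t) = 5t + 2.
The constant term is 2.

2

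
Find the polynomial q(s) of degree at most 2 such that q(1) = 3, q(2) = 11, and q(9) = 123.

q(s) = s^2 + 5s - 3

Write q(s) = as^2 + bs + c. Substituting each data point gives a linear system:
  a + b + c = 3
  4a + 2b + c = 11
  81a + 9b + c = 123
Solving the system yields a = 1, b = 5, c = -3.
So q(s) = s^2 + 5s - 3.
Check: q(1) = 3. ✓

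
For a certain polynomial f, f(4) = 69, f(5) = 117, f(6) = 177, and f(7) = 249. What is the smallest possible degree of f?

Forward differences of the values at u = 4, 5, 6, 7:
  f  : 69  117  177  249
  Δ  : 48  60  72
  Δ^2: 12  12
  Δ^3: 0
The second differences are constant (12) and nonzero, while all higher differences vanish, so the minimal degree is 2.

2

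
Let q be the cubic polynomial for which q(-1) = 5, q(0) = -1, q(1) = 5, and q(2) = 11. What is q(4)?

-25

Forward differences of the values at x = -1, 0, 1, 2:
  q  : 5  -1  5  11
  Δ  : -6  6  6
  Δ^2: 12  0
  Δ^3: -12
The third differences are constant, confirming degree 3.
Interpolating (Newton forward form) and evaluating at x = 4 gives q(4) = -25.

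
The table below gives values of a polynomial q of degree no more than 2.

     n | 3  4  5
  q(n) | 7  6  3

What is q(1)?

3

Using the Lagrange interpolation formula with nodes 3, 4, 5:
  L_0(n) = (n - 4)(n - 5) / 2
  L_1(n) = (n - 3)(n - 5) / -1
  L_2(n) = (n - 3)(n - 4) / 2
Then q(n) = 7·L_0(n) + 6·L_1(n) + 3·L_2(n).
Expanding and collecting terms gives q(n) = -n^2 + 6n - 2.
Evaluating at n = 1: q(1) = 3.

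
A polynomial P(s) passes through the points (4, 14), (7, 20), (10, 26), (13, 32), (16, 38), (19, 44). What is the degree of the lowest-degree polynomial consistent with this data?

Forward differences of the values at s = 4, 7, 10, 13, 16, 19:
  P  : 14  20  26  32  38  44
  Δ  : 6  6  6  6  6
  Δ^2: 0  0  0  0
  Δ^3: 0  0  0
  Δ^4: 0  0
  Δ^5: 0
The first differences are constant (6) and nonzero, while all higher differences vanish, so the minimal degree is 1.

1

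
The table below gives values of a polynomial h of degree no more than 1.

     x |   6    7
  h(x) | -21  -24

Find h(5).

-18

Write h(x) = ax + b. Substituting each data point gives a linear system:
  6a + b = -21
  7a + b = -24
Solving the system yields a = -3, b = -3.
So h(x) = -3x - 3.
Then h(5) = -18.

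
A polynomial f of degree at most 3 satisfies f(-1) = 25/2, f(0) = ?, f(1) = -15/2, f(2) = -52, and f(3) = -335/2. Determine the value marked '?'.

2

The 4 known points determine the degree-3 polynomial uniquely.
Write f(s) = as^3 + bs^2 + cs + d. Substituting each data point gives a linear system:
  -a + b - c + d = 25/2
  a + b + c + d = -15/2
  8a + 4b + 2c + d = -52
  27a + 9b + 3c + d = -335/2
Solving the system yields a = -6, b = 1/2, c = -4, d = 2.
So f(s) = -6s³ + (1/2)s² - 4s + 2.
Then f(0) = 2.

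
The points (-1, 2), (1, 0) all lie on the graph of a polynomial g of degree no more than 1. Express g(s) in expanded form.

g(s) = -s + 1

Using the Lagrange interpolation formula with nodes -1, 1:
  L_0(s) = (s - 1) / -2
  L_1(s) = (s + 1) / 2
Then g(s) = 2·L_0(s) + 0·L_1(s).
Expanding and collecting terms gives g(s) = -s + 1.
Check: g(-1) = 2. ✓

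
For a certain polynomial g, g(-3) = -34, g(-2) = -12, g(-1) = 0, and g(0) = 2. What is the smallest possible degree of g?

Forward differences of the values at u = -3, -2, -1, 0:
  g  : -34  -12  0  2
  Δ  : 22  12  2
  Δ^2: -10  -10
  Δ^3: 0
The second differences are constant (-10) and nonzero, while all higher differences vanish, so the minimal degree is 2.

2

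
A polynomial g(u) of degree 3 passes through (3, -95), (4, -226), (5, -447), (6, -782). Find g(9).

-2711

Forward differences of the values at u = 3, 4, 5, 6:
  g  : -95  -226  -447  -782
  Δ  : -131  -221  -335
  Δ^2: -90  -114
  Δ^3: -24
The third differences are constant, confirming degree 3.
Interpolating (Newton forward form) and evaluating at u = 9 gives g(9) = -2711.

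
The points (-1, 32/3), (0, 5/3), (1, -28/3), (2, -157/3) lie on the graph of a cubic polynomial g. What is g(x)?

Write g(x) = ax^3 + bx^2 + cx + d. Substituting each data point gives a linear system:
  -a + b - c + d = 32/3
  d = 5/3
  a + b + c + d = -28/3
  8a + 4b + 2c + d = -157/3
Solving the system yields a = -5, b = -1, c = -5, d = 5/3.
So g(x) = -5x^3 - x^2 - 5x + 5/3.
Check: g(-1) = 32/3. ✓

g(x) = -5x^3 - x^2 - 5x + 5/3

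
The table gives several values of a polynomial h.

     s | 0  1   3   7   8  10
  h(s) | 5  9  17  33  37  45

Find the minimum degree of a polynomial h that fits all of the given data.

Divided differences on the nodes 0, 1, 3, 7, 8, 10:
  order 0: 5  9  17  33  37  45
  order 1: 4  4  4  4  4
  order 2: 0  0  0  0
  order 3: 0  0  0
  order 4: 0  0
  order 5: 0
The order-1 divided differences are all 4 (nonzero) and every higher order vanishes, so the data lies on a polynomial of degree exactly 1.

1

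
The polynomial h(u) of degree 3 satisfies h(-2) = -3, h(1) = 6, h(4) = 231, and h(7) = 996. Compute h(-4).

Write h(u) = au^3 + bu^2 + cu + d. Substituting each data point gives a linear system:
  -8a + 4b - 2c + d = -3
  a + b + c + d = 6
  64a + 16b + 4c + d = 231
  343a + 49b + 7c + d = 996
Solving the system yields a = 2, b = 6, c = 3, d = -5.
So h(u) = 2u^3 + 6u^2 + 3u - 5.
Then h(-4) = -49.

-49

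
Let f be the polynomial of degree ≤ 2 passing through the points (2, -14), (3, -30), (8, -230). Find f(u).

Write f(u) = au^2 + bu + c. Substituting each data point gives a linear system:
  4a + 2b + c = -14
  9a + 3b + c = -30
  64a + 8b + c = -230
Solving the system yields a = -4, b = 4, c = -6.
So f(u) = -4u² + 4u - 6.
Check: f(2) = -14. ✓

f(u) = -4u^2 + 4u - 6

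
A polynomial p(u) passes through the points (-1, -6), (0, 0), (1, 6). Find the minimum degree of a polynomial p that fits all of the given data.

Forward differences of the values at u = -1, 0, 1:
  p  : -6  0  6
  Δ  : 6  6
  Δ^2: 0
The first differences are constant (6) and nonzero, while all higher differences vanish, so the minimal degree is 1.

1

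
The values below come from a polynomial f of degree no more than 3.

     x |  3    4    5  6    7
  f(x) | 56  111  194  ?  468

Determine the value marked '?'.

311

The 4 known points determine the degree-3 polynomial uniquely.
Write f(x) = ax^3 + bx^2 + cx + d. Substituting each data point gives a linear system:
  27a + 9b + 3c + d = 56
  64a + 16b + 4c + d = 111
  125a + 25b + 5c + d = 194
  343a + 49b + 7c + d = 468
Solving the system yields a = 1, b = 2, c = 4, d = -1.
So f(x) = x^3 + 2x^2 + 4x - 1.
Then f(6) = 311.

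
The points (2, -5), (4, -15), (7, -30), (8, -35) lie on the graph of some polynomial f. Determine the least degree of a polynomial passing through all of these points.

1

Divided differences on the nodes 2, 4, 7, 8:
  order 0: -5  -15  -30  -35
  order 1: -5  -5  -5
  order 2: 0  0
  order 3: 0
The order-1 divided differences are all -5 (nonzero) and every higher order vanishes, so the data lies on a polynomial of degree exactly 1.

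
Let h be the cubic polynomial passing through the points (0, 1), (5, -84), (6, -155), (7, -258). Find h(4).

Write h(t) = at^3 + bt^2 + ct + d. Substituting each data point gives a linear system:
  d = 1
  125a + 25b + 5c + d = -84
  216a + 36b + 6c + d = -155
  343a + 49b + 7c + d = -258
Solving the system yields a = -1, b = 2, c = -2, d = 1.
So h(t) = -t^3 + 2t^2 - 2t + 1.
Then h(4) = -39.

-39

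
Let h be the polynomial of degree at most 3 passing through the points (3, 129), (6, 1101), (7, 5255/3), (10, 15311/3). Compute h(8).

Write h(u) = au^3 + bu^2 + cu + d. Substituting each data point gives a linear system:
  27a + 9b + 3c + d = 129
  216a + 36b + 6c + d = 1101
  343a + 49b + 7c + d = 5255/3
  1000a + 100b + 10c + d = 15311/3
Solving the system yields a = 5, b = 5/3, c = -6, d = -3.
So h(u) = 5u^3 + (5/3)u^2 - 6u - 3.
Then h(8) = 7847/3.

7847/3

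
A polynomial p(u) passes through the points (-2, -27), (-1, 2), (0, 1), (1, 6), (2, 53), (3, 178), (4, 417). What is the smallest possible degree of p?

Forward differences of the values at u = -2, -1, 0, 1, 2, 3, 4:
  p  : -27  2  1  6  53  178  417
  Δ  : 29  -1  5  47  125  239
  Δ^2: -30  6  42  78  114
  Δ^3: 36  36  36  36
  Δ^4: 0  0  0
  Δ^5: 0  0
  Δ^6: 0
The third differences are constant (36) and nonzero, while all higher differences vanish, so the minimal degree is 3.

3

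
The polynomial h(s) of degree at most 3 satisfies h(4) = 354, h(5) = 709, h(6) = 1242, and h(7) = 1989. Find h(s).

Using the Lagrange interpolation formula with nodes 4, 5, 6, 7:
  L_0(s) = (s - 5)(s - 6)(s - 7) / -6
  L_1(s) = (s - 4)(s - 6)(s - 7) / 2
  L_2(s) = (s - 4)(s - 5)(s - 7) / -2
  L_3(s) = (s - 4)(s - 5)(s - 6) / 6
Then h(s) = 354·L_0(s) + 709·L_1(s) + 1242·L_2(s) + 1989·L_3(s).
Expanding and collecting terms gives h(s) = 6s^3 - s^2 - 2s - 6.
Check: h(4) = 354. ✓

h(s) = 6s^3 - s^2 - 2s - 6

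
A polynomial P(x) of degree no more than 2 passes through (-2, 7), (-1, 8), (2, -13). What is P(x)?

Write P(x) = ax^2 + bx + c. Substituting each data point gives a linear system:
  4a - 2b + c = 7
  a - b + c = 8
  4a + 2b + c = -13
Solving the system yields a = -2, b = -5, c = 5.
So P(x) = -2x^2 - 5x + 5.
Check: P(-2) = 7. ✓

P(x) = -2x^2 - 5x + 5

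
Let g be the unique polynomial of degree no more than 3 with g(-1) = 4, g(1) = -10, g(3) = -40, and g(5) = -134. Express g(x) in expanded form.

g(x) = -x^3 + x^2 - 6x - 4

Write g(x) = ax^3 + bx^2 + cx + d. Substituting each data point gives a linear system:
  -a + b - c + d = 4
  a + b + c + d = -10
  27a + 9b + 3c + d = -40
  125a + 25b + 5c + d = -134
Solving the system yields a = -1, b = 1, c = -6, d = -4.
So g(x) = -x^3 + x^2 - 6x - 4.
Check: g(5) = -134. ✓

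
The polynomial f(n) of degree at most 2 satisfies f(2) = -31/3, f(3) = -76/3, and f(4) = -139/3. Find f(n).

f(n) = -3n^2 + 5/3

Write f(n) = an^2 + bn + c. Substituting each data point gives a linear system:
  4a + 2b + c = -31/3
  9a + 3b + c = -76/3
  16a + 4b + c = -139/3
Solving the system yields a = -3, b = 0, c = 5/3.
So f(n) = -3n^2 + 5/3.
Check: f(4) = -139/3. ✓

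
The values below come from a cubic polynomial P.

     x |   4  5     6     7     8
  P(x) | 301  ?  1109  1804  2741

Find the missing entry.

The 4 known points determine the degree-3 polynomial uniquely.
Write P(x) = ax^3 + bx^2 + cx + d. Substituting each data point gives a linear system:
  64a + 16b + 4c + d = 301
  216a + 36b + 6c + d = 1109
  343a + 49b + 7c + d = 1804
  512a + 64b + 8c + d = 2741
Solving the system yields a = 6, b = -5, c = -2, d = 5.
So P(x) = 6x^3 - 5x^2 - 2x + 5.
Then P(5) = 620.

620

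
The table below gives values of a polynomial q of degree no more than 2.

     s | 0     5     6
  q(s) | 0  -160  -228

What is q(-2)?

-20

Write q(s) = as^2 + bs + c. Substituting each data point gives a linear system:
  c = 0
  25a + 5b + c = -160
  36a + 6b + c = -228
Solving the system yields a = -6, b = -2, c = 0.
So q(s) = -6s² - 2s.
Then q(-2) = -20.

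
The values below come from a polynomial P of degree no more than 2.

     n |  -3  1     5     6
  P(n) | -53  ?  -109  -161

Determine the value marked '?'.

-1

The 3 known points determine the degree-2 polynomial uniquely.
Write P(n) = an^2 + bn + c. Substituting each data point gives a linear system:
  9a - 3b + c = -53
  25a + 5b + c = -109
  36a + 6b + c = -161
Solving the system yields a = -5, b = 3, c = 1.
So P(n) = -5n² + 3n + 1.
Then P(1) = -1.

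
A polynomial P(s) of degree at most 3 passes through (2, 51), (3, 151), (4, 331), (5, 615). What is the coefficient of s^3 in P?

Write P(s) = as^3 + bs^2 + cs + d. Substituting each data point gives a linear system:
  8a + 4b + 2c + d = 51
  27a + 9b + 3c + d = 151
  64a + 16b + 4c + d = 331
  125a + 25b + 5c + d = 615
Solving the system yields a = 4, b = 4, c = 4, d = -5.
So P(s) = 4s^3 + 4s^2 + 4s - 5.
The leading coefficient is 4.

4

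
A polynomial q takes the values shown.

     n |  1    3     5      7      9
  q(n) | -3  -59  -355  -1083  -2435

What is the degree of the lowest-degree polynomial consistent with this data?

Forward differences of the values at n = 1, 3, 5, 7, 9:
  q  : -3  -59  -355  -1083  -2435
  Δ  : -56  -296  -728  -1352
  Δ^2: -240  -432  -624
  Δ^3: -192  -192
  Δ^4: 0
The third differences are constant (-192) and nonzero, while all higher differences vanish, so the minimal degree is 3.

3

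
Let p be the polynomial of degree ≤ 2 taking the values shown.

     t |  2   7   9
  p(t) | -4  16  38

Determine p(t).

p(t) = t^2 - 5t + 2

Write p(t) = at^2 + bt + c. Substituting each data point gives a linear system:
  4a + 2b + c = -4
  49a + 7b + c = 16
  81a + 9b + c = 38
Solving the system yields a = 1, b = -5, c = 2.
So p(t) = t² - 5t + 2.
Check: p(9) = 38. ✓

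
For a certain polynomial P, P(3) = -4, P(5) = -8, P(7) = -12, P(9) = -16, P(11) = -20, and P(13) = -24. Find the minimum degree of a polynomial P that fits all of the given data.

Forward differences of the values at u = 3, 5, 7, 9, 11, 13:
  P  : -4  -8  -12  -16  -20  -24
  Δ  : -4  -4  -4  -4  -4
  Δ^2: 0  0  0  0
  Δ^3: 0  0  0
  Δ^4: 0  0
  Δ^5: 0
The first differences are constant (-4) and nonzero, while all higher differences vanish, so the minimal degree is 1.

1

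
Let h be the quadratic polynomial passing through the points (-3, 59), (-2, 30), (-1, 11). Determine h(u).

Write h(u) = au^2 + bu + c. Substituting each data point gives a linear system:
  9a - 3b + c = 59
  4a - 2b + c = 30
  a - b + c = 11
Solving the system yields a = 5, b = -4, c = 2.
So h(u) = 5u^2 - 4u + 2.
Check: h(-3) = 59. ✓

h(u) = 5u^2 - 4u + 2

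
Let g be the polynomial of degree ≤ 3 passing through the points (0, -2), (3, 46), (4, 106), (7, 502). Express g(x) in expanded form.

g(x) = x^3 + 4x^2 - 5x - 2

Using the Lagrange interpolation formula with nodes 0, 3, 4, 7:
  L_0(x) = (x - 3)(x - 4)(x - 7) / -84
  L_1(x) = x(x - 4)(x - 7) / 12
  L_2(x) = x(x - 3)(x - 7) / -12
  L_3(x) = x(x - 3)(x - 4) / 84
Then g(x) = -2·L_0(x) + 46·L_1(x) + 106·L_2(x) + 502·L_3(x).
Expanding and collecting terms gives g(x) = x^3 + 4x^2 - 5x - 2.
Check: g(7) = 502. ✓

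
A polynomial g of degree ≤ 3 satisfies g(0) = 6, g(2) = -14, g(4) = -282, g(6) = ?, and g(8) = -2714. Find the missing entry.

On equispaced nodes a degree-3 polynomial has vanishing fourth forward difference, so
  g(0) - 4·g(2) + 6·g(4) - 4·g(6) + g(8) = 0.
Substituting the known values and solving for g(6):
  -4·g(6) = 4344
  g(6) = -1086.

-1086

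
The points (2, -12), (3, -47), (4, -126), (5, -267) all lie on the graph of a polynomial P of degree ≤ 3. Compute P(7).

-807

Forward differences of the values at n = 2, 3, 4, 5:
  P  : -12  -47  -126  -267
  Δ  : -35  -79  -141
  Δ^2: -44  -62
  Δ^3: -18
The third differences are constant, confirming degree 3.
Interpolating (Newton forward form) and evaluating at n = 7 gives P(7) = -807.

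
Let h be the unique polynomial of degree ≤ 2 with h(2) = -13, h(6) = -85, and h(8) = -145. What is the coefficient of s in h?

Write h(s) = as^2 + bs + c. Substituting each data point gives a linear system:
  4a + 2b + c = -13
  36a + 6b + c = -85
  64a + 8b + c = -145
Solving the system yields a = -2, b = -2, c = -1.
So h(s) = -2s² - 2s - 1.
The coefficient of s is -2.

-2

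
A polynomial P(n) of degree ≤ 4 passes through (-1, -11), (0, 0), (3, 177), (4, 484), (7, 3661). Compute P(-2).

Using the Lagrange interpolation formula with nodes -1, 0, 3, 4, 7:
  L_0(n) = n(n - 3)(n - 4)(n - 7) / 160
  L_1(n) = (n + 1)(n - 3)(n - 4)(n - 7) / -84
  L_2(n) = (n + 1)n(n - 4)(n - 7) / 48
  L_3(n) = (n + 1)n(n - 3)(n - 7) / -60
  L_4(n) = (n + 1)n(n - 3)(n - 4) / 672
Then P(n) = -11·L_0(n) + 0·L_1(n) + 177·L_2(n) + 484·L_3(n) + 3661·L_4(n).
Expanding and collecting terms gives P(n) = n^4 + 4n^3 - 3n^2 + 5n.
Evaluating at n = -2: P(-2) = -38.

-38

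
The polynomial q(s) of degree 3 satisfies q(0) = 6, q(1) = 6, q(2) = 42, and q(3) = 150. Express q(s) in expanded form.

Write q(s) = as^3 + bs^2 + cs + d. Substituting each data point gives a linear system:
  d = 6
  a + b + c + d = 6
  8a + 4b + 2c + d = 42
  27a + 9b + 3c + d = 150
Solving the system yields a = 6, b = 0, c = -6, d = 6.
So q(s) = 6s^3 - 6s + 6.
Check: q(1) = 6. ✓

q(s) = 6s^3 - 6s + 6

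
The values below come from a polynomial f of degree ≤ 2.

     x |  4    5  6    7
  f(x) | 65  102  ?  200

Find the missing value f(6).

The 3 known points determine the degree-2 polynomial uniquely.
Write f(x) = ax^2 + bx + c. Substituting each data point gives a linear system:
  16a + 4b + c = 65
  25a + 5b + c = 102
  49a + 7b + c = 200
Solving the system yields a = 4, b = 1, c = -3.
So f(x) = 4x^2 + x - 3.
Then f(6) = 147.

147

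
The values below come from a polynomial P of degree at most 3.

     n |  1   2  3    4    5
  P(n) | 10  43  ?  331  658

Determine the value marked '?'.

On equispaced nodes a degree-3 polynomial has vanishing fourth forward difference, so
  P(1) - 4·P(2) + 6·P(3) - 4·P(4) + P(5) = 0.
Substituting the known values and solving for P(3):
  6·P(3) = 828
  P(3) = 138.

138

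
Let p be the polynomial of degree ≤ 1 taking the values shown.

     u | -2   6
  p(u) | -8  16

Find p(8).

Using the Lagrange interpolation formula with nodes -2, 6:
  L_0(u) = (u - 6) / -8
  L_1(u) = (u + 2) / 8
Then p(u) = -8·L_0(u) + 16·L_1(u).
Expanding and collecting terms gives p(u) = 3u - 2.
Evaluating at u = 8: p(8) = 22.

22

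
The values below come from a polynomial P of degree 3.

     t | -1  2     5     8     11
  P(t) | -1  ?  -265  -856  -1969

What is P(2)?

-34

The 4 known points determine the degree-3 polynomial uniquely.
Write P(t) = at^3 + bt^2 + ct + d. Substituting each data point gives a linear system:
  -a + b - c + d = -1
  125a + 25b + 5c + d = -265
  512a + 64b + 8c + d = -856
  1331a + 121b + 11c + d = -1969
Solving the system yields a = -1, b = -5, c = -3, d = 0.
So P(t) = -t^3 - 5t^2 - 3t.
Then P(2) = -34.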